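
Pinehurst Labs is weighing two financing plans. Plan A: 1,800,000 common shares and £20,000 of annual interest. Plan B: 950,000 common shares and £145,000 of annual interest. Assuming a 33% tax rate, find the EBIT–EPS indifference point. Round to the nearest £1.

£284,706

Set EPS_A = EPS_B: (EBIT − £20,000)(1 − 0.33) ÷ 1,800,000 = (EBIT − £145,000)(1 − 0.33) ÷ 950,000.
Cancelling (1 − t) and cross-multiplying: 950,000·(EBIT − 20,000) = 1,800,000·(EBIT − 145,000).
Solving, EBIT = (145,000·1,800,000 − 20,000·950,000) / (1,800,000 − 950,000) = 242,000,000,000 / 850,000 = 284,705.88.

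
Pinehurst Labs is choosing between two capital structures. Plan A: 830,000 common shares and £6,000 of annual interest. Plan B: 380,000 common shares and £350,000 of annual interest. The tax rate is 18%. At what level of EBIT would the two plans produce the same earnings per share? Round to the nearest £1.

£640,489

Set EPS_A = EPS_B: (EBIT − £6,000)(1 − 0.18) ÷ 830,000 = (EBIT − £350,000)(1 − 0.18) ÷ 380,000.
The (1 − t) factor cancels: (EBIT − 6,000) × 380,000 = (EBIT − 350,000) × 830,000.
EBIT × (830,000 − 380,000) = 350,000 × 830,000 − 6,000 × 380,000 = 288,220,000,000, so EBIT = 288,220,000,000 ÷ 450,000 = 640,488.89.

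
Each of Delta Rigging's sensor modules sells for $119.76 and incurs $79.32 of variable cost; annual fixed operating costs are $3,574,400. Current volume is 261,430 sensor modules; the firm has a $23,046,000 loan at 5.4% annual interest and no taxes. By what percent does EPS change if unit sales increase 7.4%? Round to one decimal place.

Total contribution margin = 261,430 × $40.44 = $10,572,229.20.
Operating income = contribution − fixed costs = $10,572,229.20 − $3,574,400 = $6,997,829.20.
Interest = $1,244,484.00, so EBIT − I = $5,753,345.20.
DCL = total CM / (EBIT − I) = $10,572,229.20 / $5,753,345.20 = 1.8376.
%ΔEPS = DCL × %ΔSales = 1.8376 × +7.4% = +13.6%.

+13.6%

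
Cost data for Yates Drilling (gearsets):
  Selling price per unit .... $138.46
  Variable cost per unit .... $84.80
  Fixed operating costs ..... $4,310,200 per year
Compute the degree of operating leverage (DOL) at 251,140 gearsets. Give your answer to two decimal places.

At 251,140 units, contribution = 251,140 × $53.66 = $13,476,172.40.
EBIT = $13,476,172.40 − $4,310,200 = $9,165,972.40.
Degree of operating leverage = $13,476,172.40 / $9,165,972.40 = 1.4702.

1.47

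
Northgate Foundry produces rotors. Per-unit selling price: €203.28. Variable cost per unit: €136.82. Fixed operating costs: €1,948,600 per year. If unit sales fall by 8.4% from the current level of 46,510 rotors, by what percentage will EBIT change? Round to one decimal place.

-22.7%

At 46,510 units, contribution = 46,510 × €66.46 = €3,091,054.60.
Subtracting fixed costs: EBIT = €3,091,054.60 − €1,948,600 = €1,142,454.60.
So DOL = total CM / EBIT = €3,091,054.60 / €1,142,454.60 = 2.7056.
So EBIT moves 2.7056 × (-8.4%) = -22.7%.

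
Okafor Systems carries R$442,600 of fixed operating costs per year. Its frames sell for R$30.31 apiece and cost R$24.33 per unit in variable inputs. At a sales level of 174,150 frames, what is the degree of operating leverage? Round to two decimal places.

Contribution at this volume is 174,150 × R$5.98 = R$1,041,417.00.
EBIT = R$1,041,417.00 − R$442,600 = R$598,817.00.
Degree of operating leverage = R$1,041,417.00 / R$598,817.00 = 1.7391.

1.74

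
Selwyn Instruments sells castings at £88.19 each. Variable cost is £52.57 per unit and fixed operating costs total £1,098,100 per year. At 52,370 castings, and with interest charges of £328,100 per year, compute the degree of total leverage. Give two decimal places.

4.25

Total contribution margin = 52,370 × £35.62 = £1,865,419.40.
Operating income = contribution − fixed costs = £1,865,419.40 − £1,098,100 = £767,319.40. Interest = £328,100.00, so EBIT − I = £439,219.40.
Degree of total leverage = total CM / (EBIT − interest) = £1,865,419.40 / £439,219.40 = 4.2471.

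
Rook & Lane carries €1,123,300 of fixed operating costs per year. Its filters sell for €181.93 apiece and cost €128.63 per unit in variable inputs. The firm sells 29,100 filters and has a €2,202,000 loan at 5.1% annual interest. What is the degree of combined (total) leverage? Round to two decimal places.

Contribution at this volume is 29,100 × €53.30 = €1,551,030.00.
Subtracting fixed costs: EBIT = €1,551,030.00 − €1,123,300 = €427,730.00. Interest = €112,302.00.
DOL = €1,551,030.00 ÷ €427,730.00 = 3.6262; DFL = €427,730.00 ÷ €315,428.00 = 1.3560.
DCL = DOL × DFL = 3.6262 × 1.3560 = 4.9171.

4.92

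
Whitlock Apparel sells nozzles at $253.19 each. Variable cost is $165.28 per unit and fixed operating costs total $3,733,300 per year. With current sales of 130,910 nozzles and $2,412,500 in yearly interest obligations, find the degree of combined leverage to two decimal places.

At 130,910 units, contribution = 130,910 × $87.91 = $11,508,298.10.
Subtracting fixed costs: EBIT = $11,508,298.10 − $3,733,300 = $7,774,998.10. Interest = $2,412,500.00, so EBIT − I = $5,362,498.10.
DCL = contribution ÷ (EBIT − I) = $11,508,298.10 ÷ $5,362,498.10 = 2.1461.

2.15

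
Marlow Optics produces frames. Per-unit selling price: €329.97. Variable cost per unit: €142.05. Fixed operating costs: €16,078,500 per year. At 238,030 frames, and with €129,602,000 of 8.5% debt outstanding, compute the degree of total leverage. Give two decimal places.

2.54

Total contribution margin = 238,030 × €187.92 = €44,730,597.60.
Operating income = contribution − fixed costs = €44,730,597.60 − €16,078,500 = €28,652,097.60. Interest = €11,016,170.00.
DOL = €44,730,597.60 ÷ €28,652,097.60 = 1.5612; DFL = €28,652,097.60 ÷ €17,635,927.60 = 1.6246.
DCL = DOL × DFL = 1.5612 × 1.6246 = 2.5363.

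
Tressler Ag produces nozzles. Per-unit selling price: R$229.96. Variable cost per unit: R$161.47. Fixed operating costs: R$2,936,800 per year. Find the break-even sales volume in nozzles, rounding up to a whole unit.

Unit CM = price − variable cost = R$229.96 − R$161.47 = R$68.49.
Units to break even: R$2,936,800 ÷ R$68.49 = 42,879.25, rounded up to 42,880.

42,880 nozzles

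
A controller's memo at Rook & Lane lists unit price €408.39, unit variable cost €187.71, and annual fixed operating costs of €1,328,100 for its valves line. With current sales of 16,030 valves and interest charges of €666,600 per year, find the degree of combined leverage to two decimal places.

2.29

At 16,030 units, contribution = 16,030 × €220.68 = €3,537,500.40.
Operating income = contribution − fixed costs = €3,537,500.40 − €1,328,100 = €2,209,400.40. Interest = €666,600.00, so EBIT − I = €1,542,800.40.
Degree of total leverage = total CM / (EBIT − interest) = €3,537,500.40 / €1,542,800.40 = 2.2929.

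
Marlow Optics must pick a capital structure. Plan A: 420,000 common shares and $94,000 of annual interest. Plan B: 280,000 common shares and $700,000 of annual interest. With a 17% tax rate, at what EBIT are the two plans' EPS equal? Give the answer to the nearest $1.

$1,912,000

Set EPS_A = EPS_B: (EBIT − $94,000)(1 − 0.17) ÷ 420,000 = (EBIT − $700,000)(1 − 0.17) ÷ 280,000.
The (1 − t) factor cancels: (EBIT − 94,000) × 280,000 = (EBIT − 700,000) × 420,000.
Solving, EBIT = (700,000·420,000 − 94,000·280,000) / (420,000 − 280,000) = 267,680,000,000 / 140,000 = 1,912,000.00.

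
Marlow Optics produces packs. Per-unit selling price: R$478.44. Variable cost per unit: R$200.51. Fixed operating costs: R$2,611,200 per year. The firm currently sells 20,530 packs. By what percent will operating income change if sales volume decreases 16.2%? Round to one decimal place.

Contribution at this volume is 20,530 × R$277.93 = R$5,705,902.90.
Operating income = contribution − fixed costs = R$5,705,902.90 − R$2,611,200 = R$3,094,702.90.
Degree of operating leverage = R$5,705,902.90 / R$3,094,702.90 = 1.8438.
%ΔEBIT = DOL × %ΔSales = 1.8438 × -16.2% = -29.9%.

-29.9%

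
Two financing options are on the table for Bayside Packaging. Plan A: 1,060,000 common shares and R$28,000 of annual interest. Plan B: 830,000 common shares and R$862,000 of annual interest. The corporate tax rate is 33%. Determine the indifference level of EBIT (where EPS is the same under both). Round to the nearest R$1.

At indifference, (EBIT − 28,000)(1 − t)/1,060,000 = (EBIT − 862,000)(1 − t)/830,000.
Cancelling (1 − t) and cross-multiplying: 830,000·(EBIT − 28,000) = 1,060,000·(EBIT − 862,000).
Solving, EBIT = (862,000·1,060,000 − 28,000·830,000) / (1,060,000 − 830,000) = 890,480,000,000 / 230,000 = 3,871,652.17.

R$3,871,652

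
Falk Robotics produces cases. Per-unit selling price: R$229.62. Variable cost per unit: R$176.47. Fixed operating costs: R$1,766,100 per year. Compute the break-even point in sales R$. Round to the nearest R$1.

R$7,629,951

CM per unit = R$229.62 − R$176.47 = R$53.15; CM ratio = R$53.15 / R$229.62 = 0.2315.
Break-even sales = FC ÷ CM ratio = R$1,766,100 × R$229.62 / R$53.15 = R$7,629,951.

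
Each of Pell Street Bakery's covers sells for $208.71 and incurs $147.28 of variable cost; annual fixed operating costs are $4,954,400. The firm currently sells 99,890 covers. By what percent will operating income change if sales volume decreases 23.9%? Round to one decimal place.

At 99,890 units, contribution = 99,890 × $61.43 = $6,136,242.70.
Subtracting fixed costs: EBIT = $6,136,242.70 − $4,954,400 = $1,181,842.70.
DOL = contribution ÷ EBIT = $6,136,242.70 ÷ $1,181,842.70 = 5.1921.
%ΔEBIT = DOL × %ΔSales = 5.1921 × -23.9% = -124.1%.

-124.1%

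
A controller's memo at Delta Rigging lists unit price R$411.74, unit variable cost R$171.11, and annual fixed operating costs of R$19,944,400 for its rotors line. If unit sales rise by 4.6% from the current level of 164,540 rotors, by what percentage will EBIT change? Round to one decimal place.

At 164,540 units, contribution = 164,540 × R$240.63 = R$39,593,260.20.
EBIT = R$39,593,260.20 − R$19,944,400 = R$19,648,860.20.
So DOL = total CM / EBIT = R$39,593,260.20 / R$19,648,860.20 = 2.0150.
So EBIT moves 2.0150 × (+4.6%) = +9.3%.

+9.3%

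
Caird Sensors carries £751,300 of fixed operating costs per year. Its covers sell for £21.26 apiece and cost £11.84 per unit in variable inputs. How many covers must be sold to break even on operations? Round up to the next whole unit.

Unit CM = price − variable cost = £21.26 − £11.84 = £9.42.
Units to break even: £751,300 ÷ £9.42 = 79,755.84, rounded up to 79,756.

79,756 covers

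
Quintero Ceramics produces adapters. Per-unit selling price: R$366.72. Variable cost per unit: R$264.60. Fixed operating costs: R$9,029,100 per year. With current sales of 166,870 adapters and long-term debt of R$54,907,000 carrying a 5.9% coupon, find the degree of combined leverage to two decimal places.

3.57

Total contribution margin = 166,870 × R$102.12 = R$17,040,764.40.
Operating income = contribution − fixed costs = R$17,040,764.40 − R$9,029,100 = R$8,011,664.40. Interest = R$3,239,513.00, so EBIT − I = R$4,772,151.40.
DCL = contribution ÷ (EBIT − I) = R$17,040,764.40 ÷ R$4,772,151.40 = 3.5709.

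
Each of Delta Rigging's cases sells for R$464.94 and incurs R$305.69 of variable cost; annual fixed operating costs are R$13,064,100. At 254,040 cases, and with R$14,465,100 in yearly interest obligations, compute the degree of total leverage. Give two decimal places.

Total contribution margin = 254,040 × R$159.25 = R$40,455,870.00.
EBIT = R$40,455,870.00 − R$13,064,100 = R$27,391,770.00. Interest = R$14,465,100.00.
DOL = R$40,455,870.00 ÷ R$27,391,770.00 = 1.4769; DFL = R$27,391,770.00 ÷ R$12,926,670.00 = 2.1190.
DCL = DOL × DFL = 1.4769 × 2.1190 = 3.1296.

3.13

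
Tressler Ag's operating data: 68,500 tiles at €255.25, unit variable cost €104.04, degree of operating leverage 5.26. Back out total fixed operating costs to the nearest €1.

Contribution at this volume is 68,500 × €151.21 = €10,357,885.00.
Since DOL = CM ÷ EBIT, EBIT = €10,357,885.00 ÷ 5.26 = €1,969,179.66.
And FC = contribution − EBIT = €10,357,885.00 − €1,969,179.66 = €8,388,705.

€8,388,705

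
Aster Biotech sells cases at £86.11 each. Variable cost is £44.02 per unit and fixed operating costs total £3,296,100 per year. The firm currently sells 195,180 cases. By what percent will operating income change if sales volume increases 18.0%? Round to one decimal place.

+30.1%

At 195,180 units, contribution = 195,180 × £42.09 = £8,215,126.20.
Subtracting fixed costs: EBIT = £8,215,126.20 − £3,296,100 = £4,919,026.20.
DOL = contribution ÷ EBIT = £8,215,126.20 ÷ £4,919,026.20 = 1.6701.
Operating income changes by 1.6701 × +18.0% = +30.1%.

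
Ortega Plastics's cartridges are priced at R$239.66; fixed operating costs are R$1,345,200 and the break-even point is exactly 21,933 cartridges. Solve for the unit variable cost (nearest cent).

R$178.33

At break-even, FC = Q × (P − VC), so P − VC = R$1,345,200 ÷ 21,933 = R$61.3322.
Hence VC = price − CM = R$239.66 − R$61.3322 = R$178.33.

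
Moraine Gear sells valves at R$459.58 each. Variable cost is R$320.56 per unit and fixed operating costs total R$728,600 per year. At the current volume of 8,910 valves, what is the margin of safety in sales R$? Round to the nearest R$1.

Unit CM = price − variable cost = R$459.58 − R$320.56 = R$139.02. Break-even units = R$728,600 ÷ R$139.02 = 5,240.97; break-even revenue = 5,240.97 × R$459.58 = R$2,408,646.15.
Current sales = 8,910 × R$459.58 = R$4,094,857.80.
Margin of safety = R$4,094,857.80 − R$2,408,646.15 = R$1,686,212.

R$1,686,212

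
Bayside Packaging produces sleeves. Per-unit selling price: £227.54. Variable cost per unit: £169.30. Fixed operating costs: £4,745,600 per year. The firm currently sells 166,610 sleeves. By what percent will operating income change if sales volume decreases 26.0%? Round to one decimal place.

-50.9%

Contribution at this volume is 166,610 × £58.24 = £9,703,366.40.
EBIT = £9,703,366.40 − £4,745,600 = £4,957,766.40.
DOL = contribution ÷ EBIT = £9,703,366.40 ÷ £4,957,766.40 = 1.9572.
So EBIT moves 1.9572 × (-26.0%) = -50.9%.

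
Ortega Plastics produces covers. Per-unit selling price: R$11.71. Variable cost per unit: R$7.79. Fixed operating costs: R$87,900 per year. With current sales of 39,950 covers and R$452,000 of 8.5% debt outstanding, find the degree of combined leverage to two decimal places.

5.17

Total contribution margin = 39,950 × R$3.92 = R$156,604.00.
EBIT = R$156,604.00 − R$87,900 = R$68,704.00. Interest = R$38,420.00.
DOL = R$156,604.00 ÷ R$68,704.00 = 2.2794; DFL = R$68,704.00 ÷ R$30,284.00 = 2.2687.
Combined leverage = 2.2794 × 2.2687 = 5.1713.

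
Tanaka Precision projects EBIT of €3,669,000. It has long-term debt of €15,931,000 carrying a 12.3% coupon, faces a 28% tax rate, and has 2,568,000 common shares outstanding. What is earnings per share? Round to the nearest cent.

Interest = €1,959,513.00, so EBT = €3,669,000 − €1,959,513.00 = €1,709,487.00.
Net income = €1,709,487.00 × (1 − 0.28) = €1,230,830.64.
EPS = €1,230,830.64 ÷ 2,568,000 = €0.48.

€0.48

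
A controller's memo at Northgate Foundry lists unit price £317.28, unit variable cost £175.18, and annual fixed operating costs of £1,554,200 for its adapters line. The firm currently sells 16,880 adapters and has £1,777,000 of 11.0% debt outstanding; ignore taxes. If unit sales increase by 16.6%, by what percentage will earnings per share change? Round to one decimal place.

Contribution at this volume is 16,880 × £142.10 = £2,398,648.00.
Subtracting fixed costs: EBIT = £2,398,648.00 − £1,554,200 = £844,448.00.
Interest = £195,470.00, so EBIT − I = £648,978.00.
DCL = total CM / (EBIT − I) = £2,398,648.00 / £648,978.00 = 3.6960.
%ΔEPS = DCL × %ΔSales = 3.6960 × +16.6% = +61.4%.

+61.4%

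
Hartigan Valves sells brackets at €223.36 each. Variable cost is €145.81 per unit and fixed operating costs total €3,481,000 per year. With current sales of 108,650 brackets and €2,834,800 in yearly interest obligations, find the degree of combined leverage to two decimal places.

At 108,650 units, contribution = 108,650 × €77.55 = €8,425,807.50.
EBIT = €8,425,807.50 − €3,481,000 = €4,944,807.50. Interest = €2,834,800.00.
DOL = €8,425,807.50 ÷ €4,944,807.50 = 1.7040; DFL = €4,944,807.50 ÷ €2,110,007.50 = 2.3435.
DCL = DOL × DFL = 1.7040 × 2.3435 = 3.9933.

3.99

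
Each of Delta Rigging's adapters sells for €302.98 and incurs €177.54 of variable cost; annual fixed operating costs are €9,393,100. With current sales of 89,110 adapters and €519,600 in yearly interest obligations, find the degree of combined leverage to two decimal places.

8.83

Total contribution margin = 89,110 × €125.44 = €11,177,958.40.
Subtracting fixed costs: EBIT = €11,177,958.40 − €9,393,100 = €1,784,858.40. Interest = €519,600.00, so EBIT − I = €1,265,258.40.
Degree of total leverage = total CM / (EBIT − interest) = €11,177,958.40 / €1,265,258.40 = 8.8345.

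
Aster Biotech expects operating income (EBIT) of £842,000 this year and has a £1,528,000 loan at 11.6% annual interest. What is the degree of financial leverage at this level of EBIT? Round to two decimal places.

1.27

Annual interest charges come to £177,248.00.
DFL = EBIT ÷ (EBIT − I) = £842,000 ÷ (£842,000 − £177,248.00) = £842,000 ÷ £664,752.00 = 1.2666.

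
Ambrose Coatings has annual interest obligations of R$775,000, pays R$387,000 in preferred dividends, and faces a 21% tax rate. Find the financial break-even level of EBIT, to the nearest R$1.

Grossing the preferred dividend up to pre-tax terms: R$387,000 / (1 − 0.21) = R$489,873.42.
Financial break-even EBIT = interest + D_p ÷ (1 − t) = R$775,000 + R$489,873.42 = R$1,264,873.42.

R$1,264,873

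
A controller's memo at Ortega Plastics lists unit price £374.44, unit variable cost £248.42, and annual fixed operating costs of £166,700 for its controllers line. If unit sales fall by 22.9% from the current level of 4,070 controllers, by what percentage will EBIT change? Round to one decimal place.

-33.9%

Contribution at this volume is 4,070 × £126.02 = £512,901.40.
Operating income = contribution − fixed costs = £512,901.40 − £166,700 = £346,201.40.
DOL = contribution ÷ EBIT = £512,901.40 ÷ £346,201.40 = 1.4815.
So EBIT moves 1.4815 × (-22.9%) = -33.9%.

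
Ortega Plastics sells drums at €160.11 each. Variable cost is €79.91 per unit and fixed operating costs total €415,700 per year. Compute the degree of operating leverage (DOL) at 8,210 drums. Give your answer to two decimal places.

2.71

Total contribution margin = 8,210 × €80.20 = €658,442.00.
EBIT = €658,442.00 − €415,700 = €242,742.00.
DOL = contribution ÷ EBIT = €658,442.00 ÷ €242,742.00 = 2.7125.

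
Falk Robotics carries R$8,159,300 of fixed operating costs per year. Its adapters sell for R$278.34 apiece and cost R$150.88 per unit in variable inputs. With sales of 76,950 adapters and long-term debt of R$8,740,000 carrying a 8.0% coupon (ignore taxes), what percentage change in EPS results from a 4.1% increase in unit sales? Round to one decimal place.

At 76,950 units, contribution = 76,950 × R$127.46 = R$9,808,047.00.
EBIT = R$9,808,047.00 − R$8,159,300 = R$1,648,747.00.
Interest = R$699,200.00, so EBIT − I = R$949,547.00.
Degree of combined leverage = contribution ÷ (EBIT − I) = R$9,808,047.00 ÷ R$949,547.00 = 10.3292.
%ΔEPS = DCL × %ΔSales = 10.3292 × +4.1% = +42.3%.

+42.3%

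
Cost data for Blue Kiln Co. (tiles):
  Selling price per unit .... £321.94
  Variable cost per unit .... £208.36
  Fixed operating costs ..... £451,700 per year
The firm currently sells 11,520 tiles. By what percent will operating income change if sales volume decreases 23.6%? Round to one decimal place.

Total contribution margin = 11,520 × £113.58 = £1,308,441.60.
Subtracting fixed costs: EBIT = £1,308,441.60 − £451,700 = £856,741.60.
DOL = contribution ÷ EBIT = £1,308,441.60 ÷ £856,741.60 = 1.5272.
Operating income changes by 1.5272 × -23.6% = -36.0%.

-36.0%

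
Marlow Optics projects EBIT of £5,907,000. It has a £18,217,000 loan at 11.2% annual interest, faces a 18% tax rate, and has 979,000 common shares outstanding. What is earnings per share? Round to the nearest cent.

£3.24

Interest = £2,040,304.00, so EBT = £5,907,000 − £2,040,304.00 = £3,866,696.00.
Net income = £3,866,696.00 × (1 − 0.18) = £3,170,690.72.
Per share: £3,170,690.72 / 979,000 shares = £3.24.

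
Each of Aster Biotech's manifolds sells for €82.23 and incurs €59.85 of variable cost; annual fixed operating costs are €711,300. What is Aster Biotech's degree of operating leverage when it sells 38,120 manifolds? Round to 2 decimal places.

Contribution at this volume is 38,120 × €22.38 = €853,125.60.
Operating income = contribution − fixed costs = €853,125.60 − €711,300 = €141,825.60.
So DOL = total CM / EBIT = €853,125.60 / €141,825.60 = 6.0153.

6.02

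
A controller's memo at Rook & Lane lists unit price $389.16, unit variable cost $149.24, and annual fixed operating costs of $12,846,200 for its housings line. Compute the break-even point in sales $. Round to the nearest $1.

Contribution margin per unit = $389.16 − $149.24 = $239.92, a CM ratio of $239.92 ÷ $389.16 = 0.6165.
Break-even revenue = fixed costs × price ÷ CM = $12,846,200 × $389.16 ÷ $239.92 = $20,837,059.

$20,837,059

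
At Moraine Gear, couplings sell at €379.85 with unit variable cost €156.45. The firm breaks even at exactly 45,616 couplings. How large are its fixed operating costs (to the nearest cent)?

€10,190,614.40

Unit CM = price − variable cost = €379.85 − €156.45 = €223.40.
Fixed costs = break-even units × CM = 45,616 × €223.40 = €10,190,614.40.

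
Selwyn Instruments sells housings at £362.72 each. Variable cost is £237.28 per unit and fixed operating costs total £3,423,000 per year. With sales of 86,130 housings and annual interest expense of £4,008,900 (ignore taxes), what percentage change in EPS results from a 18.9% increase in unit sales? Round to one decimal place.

+60.6%

Contribution at this volume is 86,130 × £125.44 = £10,804,147.20.
EBIT = £10,804,147.20 − £3,423,000 = £7,381,147.20.
After interest of £4,008,900.00, pre-tax earnings = £3,372,247.20.
DCL = total CM / (EBIT − I) = £10,804,147.20 / £3,372,247.20 = 3.2038.
%ΔEPS = DCL × %ΔSales = 3.2038 × +18.9% = +60.6%.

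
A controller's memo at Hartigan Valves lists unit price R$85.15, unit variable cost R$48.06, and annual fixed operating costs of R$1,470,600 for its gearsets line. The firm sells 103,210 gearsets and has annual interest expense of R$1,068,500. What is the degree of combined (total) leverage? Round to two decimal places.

2.97

Total contribution margin = 103,210 × R$37.09 = R$3,828,058.90.
EBIT = R$3,828,058.90 − R$1,470,600 = R$2,357,458.90. Interest = R$1,068,500.00.
DOL = R$3,828,058.90 ÷ R$2,357,458.90 = 1.6238; DFL = R$2,357,458.90 ÷ R$1,288,958.90 = 1.8290.
DCL = DOL × DFL = 1.6238 × 1.8290 = 2.9699.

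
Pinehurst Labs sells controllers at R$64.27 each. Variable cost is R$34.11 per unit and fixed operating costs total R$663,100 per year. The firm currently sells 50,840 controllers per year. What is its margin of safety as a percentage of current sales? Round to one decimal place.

56.8%

Unit CM = price − variable cost = R$64.27 − R$34.11 = R$30.16. Break-even units = R$663,100 ÷ R$30.16 = 21,986.07; break-even revenue = 21,986.07 × R$64.27 = R$1,413,044.99.
Current sales = 50,840 × R$64.27 = R$3,267,486.80.
Margin of safety = (R$3,267,486.80 − R$1,413,044.99) ÷ R$3,267,486.80 = 56.8%.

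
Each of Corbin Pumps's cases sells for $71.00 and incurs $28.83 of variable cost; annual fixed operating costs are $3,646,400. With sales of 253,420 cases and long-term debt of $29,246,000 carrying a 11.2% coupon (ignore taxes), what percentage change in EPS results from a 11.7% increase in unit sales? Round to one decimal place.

+33.2%

At 253,420 units, contribution = 253,420 × $42.17 = $10,686,721.40.
Operating income = contribution − fixed costs = $10,686,721.40 − $3,646,400 = $7,040,321.40.
Interest = $3,275,552.00, so EBIT − I = $3,764,769.40.
DCL = total CM / (EBIT − I) = $10,686,721.40 / $3,764,769.40 = 2.8386.
EPS therefore changes by 2.8386 × (+11.7%) = +33.2%.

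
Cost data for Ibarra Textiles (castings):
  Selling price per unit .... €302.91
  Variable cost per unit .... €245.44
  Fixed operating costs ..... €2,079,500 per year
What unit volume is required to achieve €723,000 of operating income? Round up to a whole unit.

Contribution margin per unit = €302.91 − €245.44 = €57.47.
Required volume = (fixed costs + target profit) ÷ CM = (€2,079,500 + €723,000) ÷ €57.47 = 48,764.57, so 48,765 castings.

48,765 castings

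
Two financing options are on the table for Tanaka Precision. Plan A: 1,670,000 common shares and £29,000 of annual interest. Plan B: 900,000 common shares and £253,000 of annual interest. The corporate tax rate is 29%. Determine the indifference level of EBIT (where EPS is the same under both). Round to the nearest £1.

£514,818

Set EPS_A = EPS_B: (EBIT − £29,000)(1 − 0.29) ÷ 1,670,000 = (EBIT − £253,000)(1 − 0.29) ÷ 900,000.
The (1 − t) factor cancels: (EBIT − 29,000) × 900,000 = (EBIT − 253,000) × 1,670,000.
Solving, EBIT = (253,000·1,670,000 − 29,000·900,000) / (1,670,000 − 900,000) = 396,410,000,000 / 770,000 = 514,818.18.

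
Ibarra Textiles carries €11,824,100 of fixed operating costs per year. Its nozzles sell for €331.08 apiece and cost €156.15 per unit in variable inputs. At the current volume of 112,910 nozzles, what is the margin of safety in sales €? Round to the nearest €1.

€15,003,445

Each unit contributes €331.08 − €156.15 = €174.93. Break-even units = €11,824,100 ÷ €174.93 = 67,593.32; break-even revenue = 67,593.32 × €331.08 = €22,378,797.39.
Actual sales revenue = 112,910 × €331.08 = €37,382,242.80.
Margin of safety = €37,382,242.80 − €22,378,797.39 = €15,003,445.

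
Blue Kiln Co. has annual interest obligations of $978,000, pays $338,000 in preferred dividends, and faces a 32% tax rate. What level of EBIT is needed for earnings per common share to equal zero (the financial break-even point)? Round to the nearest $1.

Grossing the preferred dividend up to pre-tax terms: $338,000 / (1 − 0.32) = $497,058.82.
Financial break-even EBIT = interest + D_p ÷ (1 − t) = $978,000 + $497,058.82 = $1,475,058.82.

$1,475,059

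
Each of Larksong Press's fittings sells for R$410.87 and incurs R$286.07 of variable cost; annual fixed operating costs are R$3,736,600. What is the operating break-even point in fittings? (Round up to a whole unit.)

Contribution margin per unit = R$410.87 − R$286.07 = R$124.80.
Break-even Q = R$3,736,600 / R$124.80 = 29,940.71 → 29,941 fittings.

29,941 fittings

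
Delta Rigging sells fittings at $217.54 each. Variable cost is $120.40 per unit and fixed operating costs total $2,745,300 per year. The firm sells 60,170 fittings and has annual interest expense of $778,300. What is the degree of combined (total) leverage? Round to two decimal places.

At 60,170 units, contribution = 60,170 × $97.14 = $5,844,913.80.
EBIT = $5,844,913.80 − $2,745,300 = $3,099,613.80. Interest = $778,300.00, so EBIT − I = $2,321,313.80.
Degree of total leverage = total CM / (EBIT − interest) = $5,844,913.80 / $2,321,313.80 = 2.5179.

2.52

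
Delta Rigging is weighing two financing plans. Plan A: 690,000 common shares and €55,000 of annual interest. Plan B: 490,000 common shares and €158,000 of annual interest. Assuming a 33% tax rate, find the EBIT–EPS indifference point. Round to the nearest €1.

€410,350

At indifference, (EBIT − 55,000)(1 − t)/690,000 = (EBIT − 158,000)(1 − t)/490,000.
The (1 − t) factor cancels: (EBIT − 55,000) × 490,000 = (EBIT − 158,000) × 690,000.
Solving, EBIT = (158,000·690,000 − 55,000·490,000) / (690,000 − 490,000) = 82,070,000,000 / 200,000 = 410,350.00.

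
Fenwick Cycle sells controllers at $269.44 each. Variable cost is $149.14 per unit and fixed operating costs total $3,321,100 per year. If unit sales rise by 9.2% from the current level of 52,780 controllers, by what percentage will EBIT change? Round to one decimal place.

+19.3%

Total contribution margin = 52,780 × $120.30 = $6,349,434.00.
EBIT = $6,349,434.00 − $3,321,100 = $3,028,334.00.
DOL = contribution ÷ EBIT = $6,349,434.00 ÷ $3,028,334.00 = 2.0967.
So EBIT moves 2.0967 × (+9.2%) = +19.3%.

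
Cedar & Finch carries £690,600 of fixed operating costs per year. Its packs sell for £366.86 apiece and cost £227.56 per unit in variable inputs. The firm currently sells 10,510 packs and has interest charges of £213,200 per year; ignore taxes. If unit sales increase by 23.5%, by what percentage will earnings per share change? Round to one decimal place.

At 10,510 units, contribution = 10,510 × £139.30 = £1,464,043.00.
EBIT = £1,464,043.00 − £690,600 = £773,443.00.
Interest = £213,200.00, so EBIT − I = £560,243.00.
Degree of combined leverage = contribution ÷ (EBIT − I) = £1,464,043.00 ÷ £560,243.00 = 2.6132.
EPS therefore changes by 2.6132 × (+23.5%) = +61.4%.

+61.4%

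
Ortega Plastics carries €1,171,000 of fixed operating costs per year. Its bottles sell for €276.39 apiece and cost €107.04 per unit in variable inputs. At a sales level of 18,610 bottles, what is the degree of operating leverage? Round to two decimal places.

Contribution at this volume is 18,610 × €169.35 = €3,151,603.50.
Operating income = contribution − fixed costs = €3,151,603.50 − €1,171,000 = €1,980,603.50.
DOL = contribution ÷ EBIT = €3,151,603.50 ÷ €1,980,603.50 = 1.5912.

1.59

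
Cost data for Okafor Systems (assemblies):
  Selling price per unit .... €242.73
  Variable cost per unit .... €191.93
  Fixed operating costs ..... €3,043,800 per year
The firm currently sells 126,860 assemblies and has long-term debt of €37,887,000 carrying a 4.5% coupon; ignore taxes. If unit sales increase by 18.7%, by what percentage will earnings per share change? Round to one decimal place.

+71.1%

Total contribution margin = 126,860 × €50.80 = €6,444,488.00.
Operating income = contribution − fixed costs = €6,444,488.00 − €3,043,800 = €3,400,688.00.
Interest = €1,704,915.00, so EBIT − I = €1,695,773.00.
DCL = total CM / (EBIT − I) = €6,444,488.00 / €1,695,773.00 = 3.8003.
%ΔEPS = DCL × %ΔSales = 3.8003 × +18.7% = +71.1%.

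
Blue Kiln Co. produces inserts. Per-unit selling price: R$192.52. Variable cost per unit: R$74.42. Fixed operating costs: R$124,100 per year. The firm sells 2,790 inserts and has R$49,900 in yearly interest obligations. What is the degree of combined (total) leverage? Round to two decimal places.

2.12

Total contribution margin = 2,790 × R$118.10 = R$329,499.00.
EBIT = R$329,499.00 − R$124,100 = R$205,399.00. Interest = R$49,900.00.
DOL = R$329,499.00 ÷ R$205,399.00 = 1.6042; DFL = R$205,399.00 ÷ R$155,499.00 = 1.3209.
DCL = DOL × DFL = 1.6042 × 1.3209 = 2.1190.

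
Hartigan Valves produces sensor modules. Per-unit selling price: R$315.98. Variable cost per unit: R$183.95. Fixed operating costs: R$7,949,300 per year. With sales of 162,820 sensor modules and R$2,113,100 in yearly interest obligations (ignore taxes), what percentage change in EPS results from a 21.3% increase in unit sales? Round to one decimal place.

+40.0%

Contribution at this volume is 162,820 × R$132.03 = R$21,497,124.60.
Subtracting fixed costs: EBIT = R$21,497,124.60 − R$7,949,300 = R$13,547,824.60.
Interest = R$2,113,100.00, so EBIT − I = R$11,434,724.60.
Degree of combined leverage = contribution ÷ (EBIT − I) = R$21,497,124.60 ÷ R$11,434,724.60 = 1.8800.
EPS therefore changes by 1.8800 × (+21.3%) = +40.0%.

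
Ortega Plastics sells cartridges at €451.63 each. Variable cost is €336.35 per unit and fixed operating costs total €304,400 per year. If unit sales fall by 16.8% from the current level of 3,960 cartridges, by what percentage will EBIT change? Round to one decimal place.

-50.4%

Contribution at this volume is 3,960 × €115.28 = €456,508.80.
Subtracting fixed costs: EBIT = €456,508.80 − €304,400 = €152,108.80.
Degree of operating leverage = €456,508.80 / €152,108.80 = 3.0012.
Operating income changes by 3.0012 × -16.8% = -50.4%.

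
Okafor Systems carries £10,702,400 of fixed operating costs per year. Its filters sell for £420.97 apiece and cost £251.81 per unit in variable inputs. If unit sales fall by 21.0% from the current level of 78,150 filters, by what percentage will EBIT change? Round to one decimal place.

Contribution at this volume is 78,150 × £169.16 = £13,219,854.00.
EBIT = £13,219,854.00 − £10,702,400 = £2,517,454.00.
So DOL = total CM / EBIT = £13,219,854.00 / £2,517,454.00 = 5.2513.
%ΔEBIT = DOL × %ΔSales = 5.2513 × -21.0% = -110.3%.

-110.3%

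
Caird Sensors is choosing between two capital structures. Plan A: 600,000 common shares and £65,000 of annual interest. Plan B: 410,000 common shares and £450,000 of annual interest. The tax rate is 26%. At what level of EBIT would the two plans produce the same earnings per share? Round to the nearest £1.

£1,280,789

Set EPS_A = EPS_B: (EBIT − £65,000)(1 − 0.26) ÷ 600,000 = (EBIT − £450,000)(1 − 0.26) ÷ 410,000.
Cancelling (1 − t) and cross-multiplying: 410,000·(EBIT − 65,000) = 600,000·(EBIT − 450,000).
EBIT × (600,000 − 410,000) = 450,000 × 600,000 − 65,000 × 410,000 = 243,350,000,000, so EBIT = 243,350,000,000 ÷ 190,000 = 1,280,789.47.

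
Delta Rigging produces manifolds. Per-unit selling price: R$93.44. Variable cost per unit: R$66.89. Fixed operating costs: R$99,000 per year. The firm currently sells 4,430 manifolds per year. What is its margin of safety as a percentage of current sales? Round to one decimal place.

15.8%

Unit CM = price − variable cost = R$93.44 − R$66.89 = R$26.55. Break-even units = R$99,000 ÷ R$26.55 = 3,728.81; break-even revenue = 3,728.81 × R$93.44 = R$348,420.34.
Actual sales revenue = 4,430 × R$93.44 = R$413,939.20.
Margin of safety = (R$413,939.20 − R$348,420.34) ÷ R$413,939.20 = 15.8%.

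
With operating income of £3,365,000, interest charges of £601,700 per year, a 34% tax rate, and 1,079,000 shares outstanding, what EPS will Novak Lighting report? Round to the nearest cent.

£1.69

Pre-tax income = £3,365,000 − £601,700.00 = £2,763,300.00.
After tax at 34%: net income = £2,763,300.00 × 0.66 = £1,823,778.00.
Per share: £1,823,778.00 / 1,079,000 shares = £1.69.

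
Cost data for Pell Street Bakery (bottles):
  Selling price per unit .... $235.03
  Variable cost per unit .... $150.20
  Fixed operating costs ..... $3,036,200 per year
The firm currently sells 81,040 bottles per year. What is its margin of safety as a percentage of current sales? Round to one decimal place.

55.8%

Contribution margin per unit = $235.03 − $150.20 = $84.83. Break-even units = $3,036,200 ÷ $84.83 = 35,791.58; break-even revenue = 35,791.58 × $235.03 = $8,412,095.79.
Actual sales revenue = 81,040 × $235.03 = $19,046,831.20.
Margin of safety = ($19,046,831.20 − $8,412,095.79) ÷ $19,046,831.20 = 55.8%.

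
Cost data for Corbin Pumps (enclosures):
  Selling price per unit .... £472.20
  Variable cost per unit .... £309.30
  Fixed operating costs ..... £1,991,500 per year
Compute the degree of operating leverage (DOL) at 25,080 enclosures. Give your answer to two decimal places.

At 25,080 units, contribution = 25,080 × £162.90 = £4,085,532.00.
EBIT = £4,085,532.00 − £1,991,500 = £2,094,032.00.
So DOL = total CM / EBIT = £4,085,532.00 / £2,094,032.00 = 1.9510.

1.95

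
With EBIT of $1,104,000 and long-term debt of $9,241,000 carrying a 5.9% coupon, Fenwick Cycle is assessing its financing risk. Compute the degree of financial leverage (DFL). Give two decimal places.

1.98

Interest = $545,219.00.
DFL = EBIT ÷ (EBIT − I) = $1,104,000 ÷ ($1,104,000 − $545,219.00) = $1,104,000 ÷ $558,781.00 = 1.9757.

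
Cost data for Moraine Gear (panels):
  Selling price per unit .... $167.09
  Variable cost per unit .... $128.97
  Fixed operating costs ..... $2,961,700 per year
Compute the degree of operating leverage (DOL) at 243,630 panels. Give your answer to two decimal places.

1.47

Total contribution margin = 243,630 × $38.12 = $9,287,175.60.
EBIT = $9,287,175.60 − $2,961,700 = $6,325,475.60.
DOL = contribution ÷ EBIT = $9,287,175.60 ÷ $6,325,475.60 = 1.4682.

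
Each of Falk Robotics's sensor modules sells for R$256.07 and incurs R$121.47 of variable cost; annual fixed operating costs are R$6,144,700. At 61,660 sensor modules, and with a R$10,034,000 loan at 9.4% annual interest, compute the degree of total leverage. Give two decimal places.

At 61,660 units, contribution = 61,660 × R$134.60 = R$8,299,436.00.
EBIT = R$8,299,436.00 − R$6,144,700 = R$2,154,736.00. Interest = R$943,196.00, so EBIT − I = R$1,211,540.00.
DCL = contribution ÷ (EBIT − I) = R$8,299,436.00 ÷ R$1,211,540.00 = 6.8503.

6.85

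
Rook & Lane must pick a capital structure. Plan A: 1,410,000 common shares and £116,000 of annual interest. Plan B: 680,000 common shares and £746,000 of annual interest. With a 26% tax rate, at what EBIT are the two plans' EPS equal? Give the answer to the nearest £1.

£1,332,849

At indifference, (EBIT − 116,000)(1 − t)/1,410,000 = (EBIT − 746,000)(1 − t)/680,000.
Cancelling (1 − t) and cross-multiplying: 680,000·(EBIT − 116,000) = 1,410,000·(EBIT − 746,000).
Solving, EBIT = (746,000·1,410,000 − 116,000·680,000) / (1,410,000 − 680,000) = 972,980,000,000 / 730,000 = 1,332,849.32.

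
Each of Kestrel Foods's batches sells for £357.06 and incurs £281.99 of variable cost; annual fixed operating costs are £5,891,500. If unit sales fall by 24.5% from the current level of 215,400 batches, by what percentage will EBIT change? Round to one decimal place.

Contribution at this volume is 215,400 × £75.07 = £16,170,078.00.
Subtracting fixed costs: EBIT = £16,170,078.00 − £5,891,500 = £10,278,578.00.
So DOL = total CM / EBIT = £16,170,078.00 / £10,278,578.00 = 1.5732.
Operating income changes by 1.5732 × -24.5% = -38.5%.

-38.5%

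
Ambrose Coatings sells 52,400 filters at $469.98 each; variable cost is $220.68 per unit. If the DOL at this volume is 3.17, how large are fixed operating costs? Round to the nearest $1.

At 52,400 units, contribution = 52,400 × $249.30 = $13,063,320.00.
Since DOL = CM ÷ EBIT, EBIT = $13,063,320.00 ÷ 3.17 = $4,120,921.14.
And FC = contribution − EBIT = $13,063,320.00 − $4,120,921.14 = $8,942,399.

$8,942,399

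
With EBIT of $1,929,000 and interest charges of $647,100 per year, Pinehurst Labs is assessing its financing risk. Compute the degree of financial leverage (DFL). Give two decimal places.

1.50

Interest = $647,100.00.
Degree of financial leverage = EBIT / (EBIT − interest) = $1,929,000 / $1,281,900.00 = 1.5048.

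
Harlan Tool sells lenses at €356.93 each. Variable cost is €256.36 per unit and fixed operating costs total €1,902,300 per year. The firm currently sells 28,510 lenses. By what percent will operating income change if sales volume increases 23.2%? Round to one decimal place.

+68.9%

Contribution at this volume is 28,510 × €100.57 = €2,867,250.70.
Operating income = contribution − fixed costs = €2,867,250.70 − €1,902,300 = €964,950.70.
So DOL = total CM / EBIT = €2,867,250.70 / €964,950.70 = 2.9714.
Operating income changes by 2.9714 × +23.2% = +68.9%.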